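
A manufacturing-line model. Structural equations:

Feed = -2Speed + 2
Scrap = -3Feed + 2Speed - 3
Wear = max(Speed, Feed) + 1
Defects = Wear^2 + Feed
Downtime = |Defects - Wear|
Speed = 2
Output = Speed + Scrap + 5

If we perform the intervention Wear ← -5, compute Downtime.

28

The intervention breaks the incoming arrows to Wear: Wear = max(Speed, Feed) + 1 no longer applies, and Wear = -5.
Feed = -2Speed + 2  [with Speed=2]  = -2
Defects = Wear^2 + Feed  [with Wear=-5, Feed=-2]  = 23
Downtime = |Defects - Wear|  [with Defects=23, Wear=-5]  = 28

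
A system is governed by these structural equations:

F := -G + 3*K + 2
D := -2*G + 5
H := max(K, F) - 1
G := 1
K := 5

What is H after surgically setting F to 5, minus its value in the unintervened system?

-11

The intervention breaks the incoming arrows to F: F := -G + 3*K + 2 no longer applies, and F = 5.
H = max(K, F) - 1  [with K=5, F=5]  = 4
Without intervention: F = -G + 3*K + 2  [with G=1, K=5]  = 16; H = max(K, F) - 1  [with K=5, F=16]  = 15.
Change = 4 − 15 = -11.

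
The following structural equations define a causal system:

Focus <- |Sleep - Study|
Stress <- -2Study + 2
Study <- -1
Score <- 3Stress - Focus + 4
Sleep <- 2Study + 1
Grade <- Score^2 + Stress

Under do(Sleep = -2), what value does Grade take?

Under do(Sleep=-2), the mechanism Sleep <- 2Study + 1 is discarded; Sleep is fixed at -2.
Stress = -2Study + 2  [with Study=-1]  = 4
Focus = |Sleep - Study|  [with Sleep=-2, Study=-1]  = 1
Score = 3Stress - Focus + 4  [with Stress=4, Focus=1]  = 15
Grade = Score^2 + Stress  [with Score=15, Stress=4]  = 229

229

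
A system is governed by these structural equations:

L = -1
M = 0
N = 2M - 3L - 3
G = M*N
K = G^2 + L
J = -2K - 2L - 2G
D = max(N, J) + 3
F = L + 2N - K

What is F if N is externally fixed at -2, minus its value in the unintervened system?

-4

The intervention breaks the incoming arrows to N: N = 2M - 3L - 3 no longer applies, and N = -2.
G = M*N  [with M=0, N=-2]  = 0
K = G^2 + L  [with G=0, L=-1]  = -1
F = L + 2N - K  [with L=-1, N=-2, K=-1]  = -4
Without intervention: N = 2M - 3L - 3  [with M=0, L=-1]  = 0; G = M*N  [with M=0, N=0]  = 0; K = G^2 + L  [with G=0, L=-1]  = -1; F = L + 2N - K  [with L=-1, N=0, K=-1]  = 0.
Change = -4 − 0 = -4.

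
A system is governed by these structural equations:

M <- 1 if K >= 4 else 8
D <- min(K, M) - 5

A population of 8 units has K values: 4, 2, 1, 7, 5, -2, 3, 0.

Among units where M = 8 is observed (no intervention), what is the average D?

E[D|M=8] averages over only the 5 units with M=8 (K = 2, 1, -2, 3, 0): D = -3, -4, -7, -2, -5, mean -4.2.

-4.2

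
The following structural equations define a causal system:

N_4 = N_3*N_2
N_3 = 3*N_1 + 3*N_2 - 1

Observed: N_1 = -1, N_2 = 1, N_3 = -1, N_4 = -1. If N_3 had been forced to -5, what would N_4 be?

The intervention breaks the incoming arrows to N_3: N_3 = 3*N_1 + 3*N_2 - 1 no longer applies, and N_3 = -5.
N_4 = N_3*N_2  [with N_3=-5, N_2=1]  = -5

-5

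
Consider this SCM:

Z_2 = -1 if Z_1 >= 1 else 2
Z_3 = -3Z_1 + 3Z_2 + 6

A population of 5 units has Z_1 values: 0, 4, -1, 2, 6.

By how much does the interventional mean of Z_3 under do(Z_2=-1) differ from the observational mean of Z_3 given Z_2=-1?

5.4

Under do(Z_2=-1), Z_2's equation is replaced by Z_2=-1 for every unit. Per-unit Z_3: 3, -9, 6, -3, -15. Mean = -3.6.
Observing Z_2=-1 restricts to units where Z_2's equation naturally yields -1: Z_1 ∈ {4, 2, 6}. In that subpopulation Z_3 = -9, -3, -15, mean -9.
Difference = -3.6 − (-9) = 5.4.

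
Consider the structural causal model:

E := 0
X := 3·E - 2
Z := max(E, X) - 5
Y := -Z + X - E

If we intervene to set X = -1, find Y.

Under do(X=-1), the mechanism X := 3·E - 2 is discarded; X is fixed at -1.
Z = max(E, X) - 5  [with E=0, X=-1]  = -5
Y = -Z + X - E  [with Z=-5, X=-1, E=0]  = 4

4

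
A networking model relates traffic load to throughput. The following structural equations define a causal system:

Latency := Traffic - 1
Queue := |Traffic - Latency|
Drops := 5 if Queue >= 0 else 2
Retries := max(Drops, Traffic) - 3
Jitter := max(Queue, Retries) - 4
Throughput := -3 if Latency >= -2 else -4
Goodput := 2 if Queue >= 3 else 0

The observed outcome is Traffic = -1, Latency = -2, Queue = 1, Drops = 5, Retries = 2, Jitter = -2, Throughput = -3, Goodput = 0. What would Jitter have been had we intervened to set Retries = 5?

The intervention breaks the incoming arrows to Retries: Retries := max(Drops, Traffic) - 3 no longer applies, and Retries = 5.
Latency = Traffic - 1  [with Traffic=-1]  = -2
Queue = |Traffic - Latency|  [with Traffic=-1, Latency=-2]  = 1
Jitter = max(Queue, Retries) - 4  [with Queue=1, Retries=5]  = 1

1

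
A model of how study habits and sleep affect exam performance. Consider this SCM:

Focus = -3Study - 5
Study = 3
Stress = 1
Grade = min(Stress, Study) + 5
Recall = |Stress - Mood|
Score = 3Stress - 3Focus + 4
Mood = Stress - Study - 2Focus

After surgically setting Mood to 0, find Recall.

1

The intervention breaks the incoming arrows to Mood: Mood = Stress - Study - 2Focus no longer applies, and Mood = 0.
Recall = |Stress - Mood|  [with Stress=1, Mood=0]  = 1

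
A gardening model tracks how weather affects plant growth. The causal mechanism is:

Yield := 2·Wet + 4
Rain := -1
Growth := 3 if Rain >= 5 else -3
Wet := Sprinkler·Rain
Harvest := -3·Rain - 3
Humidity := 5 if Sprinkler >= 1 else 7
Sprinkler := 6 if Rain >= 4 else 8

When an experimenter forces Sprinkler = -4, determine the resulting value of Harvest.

0

Under do(Sprinkler=-4), the mechanism Sprinkler := 6 if Rain >= 4 else 8 is discarded; Sprinkler is fixed at -4.
No directed path runs from Sprinkler to Harvest, so Harvest keeps its natural value.
Harvest = -3·Rain - 3  [with Rain=-1]  = 0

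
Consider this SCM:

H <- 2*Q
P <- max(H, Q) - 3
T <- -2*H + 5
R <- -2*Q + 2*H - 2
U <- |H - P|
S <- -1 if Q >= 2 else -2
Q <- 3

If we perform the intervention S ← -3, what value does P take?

3

Under do(S=-3), the mechanism S <- -1 if Q >= 2 else -2 is discarded; S is fixed at -3.
Since P is not a descendant of the intervened variable, it is unaffected.
H = 2*Q  [with Q=3]  = 6
P = max(H, Q) - 3  [with H=6, Q=3]  = 3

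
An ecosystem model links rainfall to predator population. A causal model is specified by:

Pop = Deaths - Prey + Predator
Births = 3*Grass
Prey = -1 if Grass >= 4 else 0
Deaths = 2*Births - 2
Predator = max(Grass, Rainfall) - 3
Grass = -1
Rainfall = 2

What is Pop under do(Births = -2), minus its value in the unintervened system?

Under do(Births=-2), the mechanism Births = 3*Grass is discarded; Births is fixed at -2.
Prey = -1 if Grass >= 4 else 0  [with Grass=-1]  = 0
Predator = max(Grass, Rainfall) - 3  [with Grass=-1, Rainfall=2]  = -1
Deaths = 2*Births - 2  [with Births=-2]  = -6
Pop = Deaths - Prey + Predator  [with Deaths=-6, Prey=0, Predator=-1]  = -7
Without intervention: Prey = -1 if Grass >= 4 else 0  [with Grass=-1]  = 0; Predator = max(Grass, Rainfall) - 3  [with Grass=-1, Rainfall=2]  = -1; Births = 3*Grass  [with Grass=-1]  = -3; Deaths = 2*Births - 2  [with Births=-3]  = -8; Pop = Deaths - Prey + Predator  [with Deaths=-8, Prey=0, Predator=-1]  = -9.
Change = -7 − (-9) = 2.

2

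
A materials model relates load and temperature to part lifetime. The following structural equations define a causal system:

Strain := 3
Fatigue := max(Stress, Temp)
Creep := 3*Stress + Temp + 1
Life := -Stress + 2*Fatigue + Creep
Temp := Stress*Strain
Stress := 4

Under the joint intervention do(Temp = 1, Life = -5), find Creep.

Setting Temp = 1, Life = -5 by intervention discards those variables' equations.
Creep = 3*Stress + Temp + 1  [with Stress=4, Temp=1]  = 14

14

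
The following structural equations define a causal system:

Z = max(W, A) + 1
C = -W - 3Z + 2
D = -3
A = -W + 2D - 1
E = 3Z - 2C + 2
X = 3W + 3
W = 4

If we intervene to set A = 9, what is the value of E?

The intervention breaks the incoming arrows to A: A = -W + 2D - 1 no longer applies, and A = 9.
Z = max(W, A) + 1  [with W=4, A=9]  = 10
C = -W - 3Z + 2  [with W=4, Z=10]  = -32
E = 3Z - 2C + 2  [with Z=10, C=-32]  = 96

96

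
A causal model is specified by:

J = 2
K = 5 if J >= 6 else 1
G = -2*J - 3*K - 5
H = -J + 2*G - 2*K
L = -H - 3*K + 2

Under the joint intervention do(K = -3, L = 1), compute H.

The joint intervention fixes K = -3, L = 1, removing each variable's own equation.
G = -2*J - 3*K - 5  [with J=2, K=-3]  = 0
H = -J + 2*G - 2*K  [with J=2, G=0, K=-3]  = 4

4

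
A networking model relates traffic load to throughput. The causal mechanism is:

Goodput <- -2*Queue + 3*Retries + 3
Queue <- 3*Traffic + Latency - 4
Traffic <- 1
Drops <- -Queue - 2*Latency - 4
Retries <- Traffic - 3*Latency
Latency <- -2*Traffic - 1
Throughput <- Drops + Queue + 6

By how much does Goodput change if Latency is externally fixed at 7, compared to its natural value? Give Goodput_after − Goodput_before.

-110

Under do(Latency=7), the mechanism Latency <- -2*Traffic - 1 is discarded; Latency is fixed at 7.
Queue = 3*Traffic + Latency - 4  [with Traffic=1, Latency=7]  = 6
Retries = Traffic - 3*Latency  [with Traffic=1, Latency=7]  = -20
Goodput = -2*Queue + 3*Retries + 3  [with Queue=6, Retries=-20]  = -69
Without intervention: Latency = -2*Traffic - 1  [with Traffic=1]  = -3; Queue = 3*Traffic + Latency - 4  [with Traffic=1, Latency=-3]  = -4; Retries = Traffic - 3*Latency  [with Traffic=1, Latency=-3]  = 10; Goodput = -2*Queue + 3*Retries + 3  [with Queue=-4, Retries=10]  = 41.
Change = -69 − 41 = -110.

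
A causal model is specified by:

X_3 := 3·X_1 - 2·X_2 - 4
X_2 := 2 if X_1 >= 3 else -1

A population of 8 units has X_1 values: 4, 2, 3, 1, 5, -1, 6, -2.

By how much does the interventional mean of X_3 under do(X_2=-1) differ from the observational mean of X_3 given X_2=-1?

6.75

Every unit gets X_2=-1 under the intervention. X_3 values become 10, 4, 7, 1, 13, -5, 16, -8; E[X_3|do(X_2=-1)] = 4.75.
E[X_3|X_2=-1] averages over only the 4 units with X_2=-1 (X_1 = 2, 1, -1, -2): X_3 = 4, 1, -5, -8, mean -2.
Difference = 4.75 − (-2) = 6.75.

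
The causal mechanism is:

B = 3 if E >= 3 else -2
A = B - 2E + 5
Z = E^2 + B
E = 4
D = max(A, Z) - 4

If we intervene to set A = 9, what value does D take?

15

Intervening sets A = 9 and removes its equation (A = B - 2E + 5).
B = 3 if E >= 3 else -2  [with E=4]  = 3
Z = E^2 + B  [with E=4, B=3]  = 19
D = max(A, Z) - 4  [with A=9, Z=19]  = 15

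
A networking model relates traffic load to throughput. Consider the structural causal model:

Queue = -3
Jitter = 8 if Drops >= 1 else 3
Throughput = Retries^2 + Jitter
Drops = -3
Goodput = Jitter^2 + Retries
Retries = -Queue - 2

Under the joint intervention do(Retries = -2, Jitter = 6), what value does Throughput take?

Setting Retries = -2, Jitter = 6 by intervention discards those variables' equations.
Throughput = Retries^2 + Jitter  [with Retries=-2, Jitter=6]  = 10

10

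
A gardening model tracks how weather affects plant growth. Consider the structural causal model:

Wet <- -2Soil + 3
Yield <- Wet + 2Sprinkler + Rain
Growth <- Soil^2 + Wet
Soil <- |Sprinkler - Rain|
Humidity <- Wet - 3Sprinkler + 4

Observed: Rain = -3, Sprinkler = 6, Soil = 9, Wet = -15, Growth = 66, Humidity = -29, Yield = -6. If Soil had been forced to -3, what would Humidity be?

-5

The intervention breaks the incoming arrows to Soil: Soil <- |Sprinkler - Rain| no longer applies, and Soil = -3.
Wet = -2Soil + 3  [with Soil=-3]  = 9
Humidity = Wet - 3Sprinkler + 4  [with Wet=9, Sprinkler=6]  = -5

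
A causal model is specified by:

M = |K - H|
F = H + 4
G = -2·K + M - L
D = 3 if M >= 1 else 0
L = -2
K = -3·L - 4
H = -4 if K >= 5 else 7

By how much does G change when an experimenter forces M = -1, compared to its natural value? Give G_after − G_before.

-6

Under do(M=-1), the mechanism M = |K - H| is discarded; M is fixed at -1.
K = -3·L - 4  [with L=-2]  = 2
G = -2·K + M - L  [with K=2, M=-1, L=-2]  = -3
Without intervention: K = -3·L - 4  [with L=-2]  = 2; H = -4 if K >= 5 else 7  [with K=2]  = 7; M = |K - H|  [with K=2, H=7]  = 5; G = -2·K + M - L  [with K=2, M=5, L=-2]  = 3.
Change = -3 − 3 = -6.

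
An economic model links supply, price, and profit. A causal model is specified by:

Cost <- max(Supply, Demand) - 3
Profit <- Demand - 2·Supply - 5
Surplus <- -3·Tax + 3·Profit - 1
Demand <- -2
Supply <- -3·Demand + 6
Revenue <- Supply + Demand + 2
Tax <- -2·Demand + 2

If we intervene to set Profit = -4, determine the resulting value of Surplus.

-31

Intervening sets Profit = -4 and removes its equation (Profit <- Demand - 2·Supply - 5).
Tax = -2·Demand + 2  [with Demand=-2]  = 6
Surplus = -3·Tax + 3·Profit - 1  [with Tax=6, Profit=-4]  = -31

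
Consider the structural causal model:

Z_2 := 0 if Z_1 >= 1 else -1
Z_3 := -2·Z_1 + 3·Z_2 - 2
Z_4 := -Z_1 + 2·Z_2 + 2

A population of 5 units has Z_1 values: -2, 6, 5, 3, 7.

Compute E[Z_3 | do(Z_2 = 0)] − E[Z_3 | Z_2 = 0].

2.9

do(Z_2=0) breaks Z_2's dependence on Z_1. With Z_2=0 fixed, Z_3 across the units is 2, -14, -12, -8, -16, mean -9.6.
E[Z_3|Z_2=0] averages over only the 4 units with Z_2=0 (Z_1 = 6, 5, 3, 7): Z_3 = -14, -12, -8, -16, mean -12.5.
Difference = -9.6 − (-12.5) = 2.9.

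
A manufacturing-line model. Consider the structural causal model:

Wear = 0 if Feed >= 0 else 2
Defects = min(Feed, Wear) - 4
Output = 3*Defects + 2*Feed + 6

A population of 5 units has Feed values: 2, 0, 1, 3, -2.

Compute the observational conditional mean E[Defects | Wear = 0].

Conditioning on Wear=0 selects the 4 unit(s) with Feed ∈ {2, 0, 1, 3}. Their Defects values: -4, -4, -4, -4. Mean = -4.

-4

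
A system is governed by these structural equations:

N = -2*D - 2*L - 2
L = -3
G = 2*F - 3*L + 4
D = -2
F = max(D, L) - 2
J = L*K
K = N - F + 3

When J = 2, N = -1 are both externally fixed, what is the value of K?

Under do(J = 2, N = -1), each intervened variable's structural equation is replaced by its fixed value.
F = max(D, L) - 2  [with D=-2, L=-3]  = -4
K = N - F + 3  [with N=-1, F=-4]  = 6

6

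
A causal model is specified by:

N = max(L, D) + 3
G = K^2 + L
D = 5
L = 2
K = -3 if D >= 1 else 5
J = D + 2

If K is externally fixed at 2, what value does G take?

6

The intervention breaks the incoming arrows to K: K = -3 if D >= 1 else 5 no longer applies, and K = 2.
G = K^2 + L  [with K=2, L=2]  = 6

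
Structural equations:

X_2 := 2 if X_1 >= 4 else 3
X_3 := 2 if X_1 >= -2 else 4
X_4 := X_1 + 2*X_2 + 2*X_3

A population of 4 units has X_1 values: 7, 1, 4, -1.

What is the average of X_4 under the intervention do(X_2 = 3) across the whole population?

Under do(X_2=3), X_2's equation is replaced by X_2=3 for every unit. Per-unit X_4: 17, 11, 14, 9. Mean = 12.75.

12.75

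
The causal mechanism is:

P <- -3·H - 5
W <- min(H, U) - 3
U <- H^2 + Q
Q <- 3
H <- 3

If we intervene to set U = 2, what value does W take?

Intervening sets U = 2 and removes its equation (U <- H^2 + Q).
W = min(H, U) - 3  [with H=3, U=2]  = -1

-1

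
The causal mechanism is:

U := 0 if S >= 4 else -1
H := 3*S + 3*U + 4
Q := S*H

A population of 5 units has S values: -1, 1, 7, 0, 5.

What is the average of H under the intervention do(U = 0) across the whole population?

11.2

The intervention sets U=0 in all 5 units regardless of S. Recomputing H per unit gives 1, 7, 25, 4, 19; average 11.2.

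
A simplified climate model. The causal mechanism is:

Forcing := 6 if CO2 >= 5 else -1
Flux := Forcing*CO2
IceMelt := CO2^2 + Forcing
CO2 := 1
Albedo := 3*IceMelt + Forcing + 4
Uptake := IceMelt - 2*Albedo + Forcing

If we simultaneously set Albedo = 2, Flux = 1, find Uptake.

-5

The joint intervention fixes Albedo = 2, Flux = 1, removing each variable's own equation.
Forcing = 6 if CO2 >= 5 else -1  [with CO2=1]  = -1
IceMelt = CO2^2 + Forcing  [with CO2=1, Forcing=-1]  = 0
Uptake = IceMelt - 2*Albedo + Forcing  [with IceMelt=0, Albedo=2, Forcing=-1]  = -5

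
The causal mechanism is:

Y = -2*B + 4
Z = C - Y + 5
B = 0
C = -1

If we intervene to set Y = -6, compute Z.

The intervention breaks the incoming arrows to Y: Y = -2*B + 4 no longer applies, and Y = -6.
Z = C - Y + 5  [with C=-1, Y=-6]  = 10

10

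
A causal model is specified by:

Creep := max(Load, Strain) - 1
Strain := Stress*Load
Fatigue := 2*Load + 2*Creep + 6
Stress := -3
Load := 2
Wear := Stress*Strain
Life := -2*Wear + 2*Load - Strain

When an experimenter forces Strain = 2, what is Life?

The intervention breaks the incoming arrows to Strain: Strain := Stress*Load no longer applies, and Strain = 2.
Wear = Stress*Strain  [with Stress=-3, Strain=2]  = -6
Life = -2*Wear + 2*Load - Strain  [with Wear=-6, Load=2, Strain=2]  = 14

14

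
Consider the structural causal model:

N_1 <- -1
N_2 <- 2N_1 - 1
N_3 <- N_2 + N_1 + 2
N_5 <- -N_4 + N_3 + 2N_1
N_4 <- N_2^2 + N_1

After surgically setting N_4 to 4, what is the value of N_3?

-2

Under do(N_4=4), the mechanism N_4 <- N_2^2 + N_1 is discarded; N_4 is fixed at 4.
Since N_3 is not a descendant of the intervened variable, it is unaffected.
N_2 = 2N_1 - 1  [with N_1=-1]  = -3
N_3 = N_2 + N_1 + 2  [with N_2=-3, N_1=-1]  = -2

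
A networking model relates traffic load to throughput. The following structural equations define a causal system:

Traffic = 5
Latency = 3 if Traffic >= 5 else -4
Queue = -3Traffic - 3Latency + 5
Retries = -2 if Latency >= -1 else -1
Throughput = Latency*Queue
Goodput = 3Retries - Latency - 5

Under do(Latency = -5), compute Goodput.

Under do(Latency=-5), the mechanism Latency = 3 if Traffic >= 5 else -4 is discarded; Latency is fixed at -5.
Retries = -2 if Latency >= -1 else -1  [with Latency=-5]  = -1
Goodput = 3Retries - Latency - 5  [with Retries=-1, Latency=-5]  = -3

-3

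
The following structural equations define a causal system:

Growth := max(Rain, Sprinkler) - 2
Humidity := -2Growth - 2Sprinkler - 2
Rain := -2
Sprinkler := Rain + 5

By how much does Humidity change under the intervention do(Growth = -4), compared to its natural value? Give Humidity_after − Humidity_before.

The intervention breaks the incoming arrows to Growth: Growth := max(Rain, Sprinkler) - 2 no longer applies, and Growth = -4.
Sprinkler = Rain + 5  [with Rain=-2]  = 3
Humidity = -2Growth - 2Sprinkler - 2  [with Growth=-4, Sprinkler=3]  = 0
Without intervention: Sprinkler = Rain + 5  [with Rain=-2]  = 3; Growth = max(Rain, Sprinkler) - 2  [with Rain=-2, Sprinkler=3]  = 1; Humidity = -2Growth - 2Sprinkler - 2  [with Growth=1, Sprinkler=3]  = -10.
Change = 0 − (-10) = 10.

10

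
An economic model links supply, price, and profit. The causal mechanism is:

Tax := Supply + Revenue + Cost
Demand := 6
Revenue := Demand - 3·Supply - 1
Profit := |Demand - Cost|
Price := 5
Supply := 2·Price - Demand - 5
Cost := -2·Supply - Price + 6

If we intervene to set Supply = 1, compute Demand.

6

Under do(Supply=1), the mechanism Supply := 2·Price - Demand - 5 is discarded; Supply is fixed at 1.
Demand is not downstream of the intervention, so its value is determined by the original equations.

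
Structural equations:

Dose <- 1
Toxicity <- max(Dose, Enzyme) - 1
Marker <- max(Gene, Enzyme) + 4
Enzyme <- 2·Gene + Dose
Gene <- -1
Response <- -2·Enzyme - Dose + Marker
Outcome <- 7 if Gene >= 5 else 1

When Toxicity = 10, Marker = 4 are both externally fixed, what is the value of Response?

5

Setting Toxicity = 10, Marker = 4 by intervention discards those variables' equations.
Enzyme = 2·Gene + Dose  [with Gene=-1, Dose=1]  = -1
Response = -2·Enzyme - Dose + Marker  [with Enzyme=-1, Dose=1, Marker=4]  = 5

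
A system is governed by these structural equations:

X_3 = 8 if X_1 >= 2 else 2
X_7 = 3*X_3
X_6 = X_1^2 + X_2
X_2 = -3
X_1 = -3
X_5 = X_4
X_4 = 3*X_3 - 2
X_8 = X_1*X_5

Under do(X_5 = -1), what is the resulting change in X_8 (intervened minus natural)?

15

do(X_5=-1) replaces the equation X_5 = X_4 with the constant X_5 = -1.
X_8 = X_1*X_5  [with X_1=-3, X_5=-1]  = 3
Without intervention: X_3 = 8 if X_1 >= 2 else 2  [with X_1=-3]  = 2; X_4 = 3*X_3 - 2  [with X_3=2]  = 4; X_5 = X_4  [with X_4=4]  = 4; X_8 = X_1*X_5  [with X_1=-3, X_5=4]  = -12.
Change = 3 − (-12) = 15.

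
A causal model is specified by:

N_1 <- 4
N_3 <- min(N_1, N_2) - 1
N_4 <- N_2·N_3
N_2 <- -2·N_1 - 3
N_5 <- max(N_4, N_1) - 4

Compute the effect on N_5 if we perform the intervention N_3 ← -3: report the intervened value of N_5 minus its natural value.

do(N_3=-3) replaces the equation N_3 <- min(N_1, N_2) - 1 with the constant N_3 = -3.
N_2 = -2·N_1 - 3  [with N_1=4]  = -11
N_4 = N_2·N_3  [with N_2=-11, N_3=-3]  = 33
N_5 = max(N_4, N_1) - 4  [with N_4=33, N_1=4]  = 29
Without intervention: N_2 = -2·N_1 - 3  [with N_1=4]  = -11; N_3 = min(N_1, N_2) - 1  [with N_1=4, N_2=-11]  = -12; N_4 = N_2·N_3  [with N_2=-11, N_3=-12]  = 132; N_5 = max(N_4, N_1) - 4  [with N_4=132, N_1=4]  = 128.
Change = 29 − 128 = -99.

-99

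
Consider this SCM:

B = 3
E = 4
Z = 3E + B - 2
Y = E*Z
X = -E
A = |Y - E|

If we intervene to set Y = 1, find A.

3

Under do(Y=1), the mechanism Y = E*Z is discarded; Y is fixed at 1.
A = |Y - E|  [with Y=1, E=4]  = 3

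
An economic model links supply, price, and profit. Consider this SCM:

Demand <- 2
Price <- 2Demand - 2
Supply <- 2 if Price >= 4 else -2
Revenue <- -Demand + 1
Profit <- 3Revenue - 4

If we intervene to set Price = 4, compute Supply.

2

The intervention breaks the incoming arrows to Price: Price <- 2Demand - 2 no longer applies, and Price = 4.
Supply = 2 if Price >= 4 else -2  [with Price=4]  = 2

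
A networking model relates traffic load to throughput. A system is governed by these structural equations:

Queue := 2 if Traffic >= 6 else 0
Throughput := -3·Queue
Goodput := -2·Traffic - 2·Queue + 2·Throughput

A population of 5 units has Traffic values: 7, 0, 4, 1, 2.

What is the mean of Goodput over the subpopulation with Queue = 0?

-3.5

Observing Queue=0 restricts to units where Queue's equation naturally yields 0: Traffic ∈ {0, 4, 1, 2}. In that subpopulation Goodput = 0, -8, -2, -4, mean -3.5.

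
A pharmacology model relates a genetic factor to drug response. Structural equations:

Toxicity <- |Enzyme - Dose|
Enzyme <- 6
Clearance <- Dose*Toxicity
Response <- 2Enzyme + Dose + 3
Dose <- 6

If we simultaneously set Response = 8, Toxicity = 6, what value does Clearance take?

36

Setting Response = 8, Toxicity = 6 by intervention discards those variables' equations.
Clearance = Dose*Toxicity  [with Dose=6, Toxicity=6]  = 36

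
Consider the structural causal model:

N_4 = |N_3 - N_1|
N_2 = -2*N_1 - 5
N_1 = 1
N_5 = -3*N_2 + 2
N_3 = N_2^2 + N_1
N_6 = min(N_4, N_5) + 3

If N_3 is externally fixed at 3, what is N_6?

5

The intervention breaks the incoming arrows to N_3: N_3 = N_2^2 + N_1 no longer applies, and N_3 = 3.
N_2 = -2*N_1 - 5  [with N_1=1]  = -7
N_4 = |N_3 - N_1|  [with N_3=3, N_1=1]  = 2
N_5 = -3*N_2 + 2  [with N_2=-7]  = 23
N_6 = min(N_4, N_5) + 3  [with N_4=2, N_5=23]  = 5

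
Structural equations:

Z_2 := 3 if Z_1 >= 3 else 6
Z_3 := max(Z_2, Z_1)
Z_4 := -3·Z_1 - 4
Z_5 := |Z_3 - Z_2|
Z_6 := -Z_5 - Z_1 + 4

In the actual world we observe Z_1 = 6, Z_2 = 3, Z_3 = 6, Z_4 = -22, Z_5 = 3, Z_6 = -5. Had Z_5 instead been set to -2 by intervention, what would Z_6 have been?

The intervention breaks the incoming arrows to Z_5: Z_5 := |Z_3 - Z_2| no longer applies, and Z_5 = -2.
Z_6 = -Z_5 - Z_1 + 4  [with Z_5=-2, Z_1=6]  = 0

0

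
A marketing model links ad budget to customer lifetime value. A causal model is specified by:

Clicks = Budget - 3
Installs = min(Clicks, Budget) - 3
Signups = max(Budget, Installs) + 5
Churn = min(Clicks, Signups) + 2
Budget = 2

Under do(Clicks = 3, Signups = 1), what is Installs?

The joint intervention fixes Clicks = 3, Signups = 1, removing each variable's own equation.
Installs = min(Clicks, Budget) - 3  [with Clicks=3, Budget=2]  = -1

-1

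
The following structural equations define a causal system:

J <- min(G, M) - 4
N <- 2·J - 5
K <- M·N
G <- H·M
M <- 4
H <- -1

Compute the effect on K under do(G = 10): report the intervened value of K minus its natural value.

64

The intervention breaks the incoming arrows to G: G <- H·M no longer applies, and G = 10.
J = min(G, M) - 4  [with G=10, M=4]  = 0
N = 2·J - 5  [with J=0]  = -5
K = M·N  [with M=4, N=-5]  = -20
Without intervention: G = H·M  [with H=-1, M=4]  = -4; J = min(G, M) - 4  [with G=-4, M=4]  = -8; N = 2·J - 5  [with J=-8]  = -21; K = M·N  [with M=4, N=-21]  = -84.
Change = -20 − (-84) = 64.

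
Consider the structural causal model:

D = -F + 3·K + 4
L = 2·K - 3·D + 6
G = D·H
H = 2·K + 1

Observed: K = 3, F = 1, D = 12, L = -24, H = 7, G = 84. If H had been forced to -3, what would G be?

-36

The intervention breaks the incoming arrows to H: H = 2·K + 1 no longer applies, and H = -3.
D = -F + 3·K + 4  [with F=1, K=3]  = 12
G = D·H  [with D=12, H=-3]  = -36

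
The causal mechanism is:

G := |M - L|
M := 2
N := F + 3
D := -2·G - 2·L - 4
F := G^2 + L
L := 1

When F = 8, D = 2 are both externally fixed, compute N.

11

Setting F = 8, D = 2 by intervention discards those variables' equations.
N = F + 3  [with F=8]  = 11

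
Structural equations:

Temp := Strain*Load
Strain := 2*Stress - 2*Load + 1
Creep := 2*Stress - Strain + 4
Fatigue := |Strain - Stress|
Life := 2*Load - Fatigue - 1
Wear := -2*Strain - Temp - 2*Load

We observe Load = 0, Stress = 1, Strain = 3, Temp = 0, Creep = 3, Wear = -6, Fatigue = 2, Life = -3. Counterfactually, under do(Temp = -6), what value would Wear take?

Under do(Temp=-6), the mechanism Temp := Strain*Load is discarded; Temp is fixed at -6.
Strain = 2*Stress - 2*Load + 1  [with Stress=1, Load=0]  = 3
Wear = -2*Strain - Temp - 2*Load  [with Strain=3, Temp=-6, Load=0]  = 0

0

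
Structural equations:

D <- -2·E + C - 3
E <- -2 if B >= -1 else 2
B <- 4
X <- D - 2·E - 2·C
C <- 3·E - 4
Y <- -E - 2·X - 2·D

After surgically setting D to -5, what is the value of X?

19

Intervening sets D = -5 and removes its equation (D <- -2·E + C - 3).
E = -2 if B >= -1 else 2  [with B=4]  = -2
C = 3·E - 4  [with E=-2]  = -10
X = D - 2·E - 2·C  [with D=-5, E=-2, C=-10]  = 19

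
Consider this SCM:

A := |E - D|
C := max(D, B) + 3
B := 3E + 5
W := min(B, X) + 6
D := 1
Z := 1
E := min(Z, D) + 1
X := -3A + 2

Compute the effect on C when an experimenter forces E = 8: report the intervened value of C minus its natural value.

The intervention breaks the incoming arrows to E: E := min(Z, D) + 1 no longer applies, and E = 8.
B = 3E + 5  [with E=8]  = 29
C = max(D, B) + 3  [with D=1, B=29]  = 32
Without intervention: E = min(Z, D) + 1  [with Z=1, D=1]  = 2; B = 3E + 5  [with E=2]  = 11; C = max(D, B) + 3  [with D=1, B=11]  = 14.
Change = 32 − 14 = 18.

18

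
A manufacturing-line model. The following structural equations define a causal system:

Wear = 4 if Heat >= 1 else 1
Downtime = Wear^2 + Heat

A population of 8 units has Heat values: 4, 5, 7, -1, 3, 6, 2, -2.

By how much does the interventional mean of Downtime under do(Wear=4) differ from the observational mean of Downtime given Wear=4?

The intervention sets Wear=4 in all 8 units regardless of Heat. Recomputing Downtime per unit gives 20, 21, 23, 15, 19, 22, 18, 14; average 19.
Observing Wear=4 restricts to units where Wear's equation naturally yields 4: Heat ∈ {4, 5, 7, 3, 6, 2}. In that subpopulation Downtime = 20, 21, 23, 19, 22, 18, mean 20.5.
Difference = 19 − 20.5 = -1.5.

-1.5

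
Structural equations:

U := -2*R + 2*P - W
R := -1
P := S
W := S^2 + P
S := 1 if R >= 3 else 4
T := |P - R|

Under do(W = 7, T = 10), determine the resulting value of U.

3

The joint intervention fixes W = 7, T = 10, removing each variable's own equation.
S = 1 if R >= 3 else 4  [with R=-1]  = 4
P = S  [with S=4]  = 4
U = -2*R + 2*P - W  [with R=-1, P=4, W=7]  = 3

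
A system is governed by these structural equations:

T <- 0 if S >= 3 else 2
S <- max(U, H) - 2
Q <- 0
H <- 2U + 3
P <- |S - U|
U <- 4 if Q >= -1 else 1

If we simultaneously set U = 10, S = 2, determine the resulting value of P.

The joint intervention fixes U = 10, S = 2, removing each variable's own equation.
P = |S - U|  [with S=2, U=10]  = 8

8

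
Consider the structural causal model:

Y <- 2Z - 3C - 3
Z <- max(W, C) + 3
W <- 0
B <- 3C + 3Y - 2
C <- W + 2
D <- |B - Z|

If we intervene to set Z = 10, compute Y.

The intervention breaks the incoming arrows to Z: Z <- max(W, C) + 3 no longer applies, and Z = 10.
C = W + 2  [with W=0]  = 2
Y = 2Z - 3C - 3  [with Z=10, C=2]  = 11

11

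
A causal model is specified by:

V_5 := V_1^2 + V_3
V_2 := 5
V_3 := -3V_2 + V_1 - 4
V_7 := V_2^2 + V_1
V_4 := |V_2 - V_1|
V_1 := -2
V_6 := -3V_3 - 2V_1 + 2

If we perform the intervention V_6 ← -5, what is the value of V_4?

7

do(V_6=-5) replaces the equation V_6 := -3V_3 - 2V_1 + 2 with the constant V_6 = -5.
No directed path runs from V_6 to V_4, so V_4 keeps its natural value.
V_4 = |V_2 - V_1|  [with V_2=5, V_1=-2]  = 7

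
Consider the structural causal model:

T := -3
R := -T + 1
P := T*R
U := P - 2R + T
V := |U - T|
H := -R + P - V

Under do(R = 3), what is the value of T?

Under do(R=3), the mechanism R := -T + 1 is discarded; R is fixed at 3.
T is not downstream of the intervention, so its value is determined by the original equations.

-3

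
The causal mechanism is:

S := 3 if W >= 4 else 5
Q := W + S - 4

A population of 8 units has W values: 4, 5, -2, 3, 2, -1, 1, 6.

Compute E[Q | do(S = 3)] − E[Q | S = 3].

-2.75

do(S=3) breaks S's dependence on W. With S=3 fixed, Q across the units is 3, 4, -3, 2, 1, -2, 0, 5, mean 1.25.
E[Q|S=3] averages over only the 3 units with S=3 (W = 4, 5, 6): Q = 3, 4, 5, mean 4.
Difference = 1.25 − 4 = -2.75.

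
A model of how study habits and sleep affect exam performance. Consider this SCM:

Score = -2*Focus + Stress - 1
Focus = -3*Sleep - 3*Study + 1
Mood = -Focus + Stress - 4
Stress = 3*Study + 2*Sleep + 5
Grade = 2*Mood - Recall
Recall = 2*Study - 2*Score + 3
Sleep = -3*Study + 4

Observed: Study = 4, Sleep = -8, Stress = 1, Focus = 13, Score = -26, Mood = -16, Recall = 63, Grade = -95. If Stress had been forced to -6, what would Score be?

do(Stress=-6) replaces the equation Stress = 3*Study + 2*Sleep + 5 with the constant Stress = -6.
Sleep = -3*Study + 4  [with Study=4]  = -8
Focus = -3*Sleep - 3*Study + 1  [with Sleep=-8, Study=4]  = 13
Score = -2*Focus + Stress - 1  [with Focus=13, Stress=-6]  = -33

-33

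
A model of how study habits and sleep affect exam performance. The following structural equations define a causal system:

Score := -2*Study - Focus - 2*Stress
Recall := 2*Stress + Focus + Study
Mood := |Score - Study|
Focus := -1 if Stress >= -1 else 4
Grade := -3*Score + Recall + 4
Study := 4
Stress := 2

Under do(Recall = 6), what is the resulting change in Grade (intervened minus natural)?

Intervening sets Recall = 6 and removes its equation (Recall := 2*Stress + Focus + Study).
Focus = -1 if Stress >= -1 else 4  [with Stress=2]  = -1
Score = -2*Study - Focus - 2*Stress  [with Study=4, Focus=-1, Stress=2]  = -11
Grade = -3*Score + Recall + 4  [with Score=-11, Recall=6]  = 43
Without intervention: Focus = -1 if Stress >= -1 else 4  [with Stress=2]  = -1; Score = -2*Study - Focus - 2*Stress  [with Study=4, Focus=-1, Stress=2]  = -11; Recall = 2*Stress + Focus + Study  [with Stress=2, Focus=-1, Study=4]  = 7; Grade = -3*Score + Recall + 4  [with Score=-11, Recall=7]  = 44.
Change = 43 − 44 = -1.

-1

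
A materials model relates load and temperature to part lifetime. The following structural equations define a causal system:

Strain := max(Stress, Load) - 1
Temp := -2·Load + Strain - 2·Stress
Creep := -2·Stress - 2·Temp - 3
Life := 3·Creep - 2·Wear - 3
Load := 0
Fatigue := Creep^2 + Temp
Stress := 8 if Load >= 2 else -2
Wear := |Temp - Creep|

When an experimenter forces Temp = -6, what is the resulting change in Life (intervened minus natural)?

do(Temp=-6) replaces the equation Temp := -2·Load + Strain - 2·Stress with the constant Temp = -6.
Stress = 8 if Load >= 2 else -2  [with Load=0]  = -2
Creep = -2·Stress - 2·Temp - 3  [with Stress=-2, Temp=-6]  = 13
Wear = |Temp - Creep|  [with Temp=-6, Creep=13]  = 19
Life = 3·Creep - 2·Wear - 3  [with Creep=13, Wear=19]  = -2
Without intervention: Stress = 8 if Load >= 2 else -2  [with Load=0]  = -2; Strain = max(Stress, Load) - 1  [with Stress=-2, Load=0]  = -1; Temp = -2·Load + Strain - 2·Stress  [with Load=0, Strain=-1, Stress=-2]  = 3; Creep = -2·Stress - 2·Temp - 3  [with Stress=-2, Temp=3]  = -5; Wear = |Temp - Creep|  [with Temp=3, Creep=-5]  = 8; Life = 3·Creep - 2·Wear - 3  [with Creep=-5, Wear=8]  = -34.
Change = -2 − (-34) = 32.

32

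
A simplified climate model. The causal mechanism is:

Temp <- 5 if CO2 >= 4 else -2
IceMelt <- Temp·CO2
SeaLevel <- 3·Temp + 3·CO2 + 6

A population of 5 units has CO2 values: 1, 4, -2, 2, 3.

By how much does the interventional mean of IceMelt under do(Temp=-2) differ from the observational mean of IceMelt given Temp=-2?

-1.2

do(Temp=-2) breaks Temp's dependence on CO2. With Temp=-2 fixed, IceMelt across the units is -2, -8, 4, -4, -6, mean -3.2.
Observing Temp=-2 restricts to units where Temp's equation naturally yields -2: CO2 ∈ {1, -2, 2, 3}. In that subpopulation IceMelt = -2, 4, -4, -6, mean -2.
Difference = -3.2 − (-2) = -1.2.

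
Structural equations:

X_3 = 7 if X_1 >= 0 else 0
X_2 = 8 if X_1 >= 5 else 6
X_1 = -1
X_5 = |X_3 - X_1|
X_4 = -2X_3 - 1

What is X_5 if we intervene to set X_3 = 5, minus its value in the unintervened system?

do(X_3=5) replaces the equation X_3 = 7 if X_1 >= 0 else 0 with the constant X_3 = 5.
X_5 = |X_3 - X_1|  [with X_3=5, X_1=-1]  = 6
Without intervention: X_3 = 7 if X_1 >= 0 else 0  [with X_1=-1]  = 0; X_5 = |X_3 - X_1|  [with X_3=0, X_1=-1]  = 1.
Change = 6 − 1 = 5.

5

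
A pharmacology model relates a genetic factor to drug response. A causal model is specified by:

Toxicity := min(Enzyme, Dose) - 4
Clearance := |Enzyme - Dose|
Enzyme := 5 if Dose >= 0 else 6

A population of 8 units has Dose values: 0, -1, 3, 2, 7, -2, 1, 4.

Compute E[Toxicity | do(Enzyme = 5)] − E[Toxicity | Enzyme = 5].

Under do(Enzyme=5), Enzyme's equation is replaced by Enzyme=5 for every unit. Per-unit Toxicity: -4, -5, -1, -2, 1, -6, -3, 0. Mean = -2.5.
E[Toxicity|Enzyme=5] averages over only the 6 units with Enzyme=5 (Dose = 0, 3, 2, 7, 1, 4): Toxicity = -4, -1, -2, 1, -3, 0, mean -1.5.
Difference = -2.5 − (-1.5) = -1.

-1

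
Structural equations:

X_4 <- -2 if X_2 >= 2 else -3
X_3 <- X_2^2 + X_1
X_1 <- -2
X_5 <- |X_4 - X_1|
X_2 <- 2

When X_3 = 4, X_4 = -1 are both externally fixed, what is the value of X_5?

1

Setting X_3 = 4, X_4 = -1 by intervention discards those variables' equations.
X_5 = |X_4 - X_1|  [with X_4=-1, X_1=-2]  = 1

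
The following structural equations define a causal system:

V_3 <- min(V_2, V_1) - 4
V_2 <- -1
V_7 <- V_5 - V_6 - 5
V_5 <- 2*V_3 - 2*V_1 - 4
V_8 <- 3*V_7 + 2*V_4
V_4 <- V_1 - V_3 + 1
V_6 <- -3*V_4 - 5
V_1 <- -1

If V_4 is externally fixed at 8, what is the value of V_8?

52

do(V_4=8) replaces the equation V_4 <- V_1 - V_3 + 1 with the constant V_4 = 8.
V_3 = min(V_2, V_1) - 4  [with V_2=-1, V_1=-1]  = -5
V_5 = 2*V_3 - 2*V_1 - 4  [with V_3=-5, V_1=-1]  = -12
V_6 = -3*V_4 - 5  [with V_4=8]  = -29
V_7 = V_5 - V_6 - 5  [with V_5=-12, V_6=-29]  = 12
V_8 = 3*V_7 + 2*V_4  [with V_7=12, V_4=8]  = 52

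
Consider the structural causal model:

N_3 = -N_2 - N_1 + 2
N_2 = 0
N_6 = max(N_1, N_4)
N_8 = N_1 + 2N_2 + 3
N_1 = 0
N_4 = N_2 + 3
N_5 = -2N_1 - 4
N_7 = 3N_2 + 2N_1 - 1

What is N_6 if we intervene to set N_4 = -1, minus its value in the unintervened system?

-3

Under do(N_4=-1), the mechanism N_4 = N_2 + 3 is discarded; N_4 is fixed at -1.
N_6 = max(N_1, N_4)  [with N_1=0, N_4=-1]  = 0
Without intervention: N_4 = N_2 + 3  [with N_2=0]  = 3; N_6 = max(N_1, N_4)  [with N_1=0, N_4=3]  = 3.
Change = 0 − 3 = -3.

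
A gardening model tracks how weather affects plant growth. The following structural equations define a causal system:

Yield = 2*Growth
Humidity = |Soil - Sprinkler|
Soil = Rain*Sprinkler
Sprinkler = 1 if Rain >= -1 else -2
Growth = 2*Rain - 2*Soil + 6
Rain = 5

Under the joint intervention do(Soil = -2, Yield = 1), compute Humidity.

3

The joint intervention fixes Soil = -2, Yield = 1, removing each variable's own equation.
Sprinkler = 1 if Rain >= -1 else -2  [with Rain=5]  = 1
Humidity = |Soil - Sprinkler|  [with Soil=-2, Sprinkler=1]  = 3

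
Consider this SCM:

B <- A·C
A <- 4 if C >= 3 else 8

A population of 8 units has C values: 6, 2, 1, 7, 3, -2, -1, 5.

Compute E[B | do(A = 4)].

do(A=4) breaks A's dependence on C. With A=4 fixed, B across the units is 24, 8, 4, 28, 12, -8, -4, 20, mean 10.5.

10.5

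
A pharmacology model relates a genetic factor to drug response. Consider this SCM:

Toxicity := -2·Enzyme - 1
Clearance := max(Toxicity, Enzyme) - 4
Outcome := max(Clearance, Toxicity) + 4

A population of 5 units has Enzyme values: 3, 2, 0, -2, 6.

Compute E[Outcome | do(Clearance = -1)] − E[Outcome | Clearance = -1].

The intervention sets Clearance=-1 in all 5 units regardless of Enzyme. Recomputing Outcome per unit gives 3, 3, 3, 7, 3; average 3.8.
E[Outcome|Clearance=-1] averages over only the 2 units with Clearance=-1 (Enzyme = 3, -2): Outcome = 3, 7, mean 5.
Difference = 3.8 − 5 = -1.2.

-1.2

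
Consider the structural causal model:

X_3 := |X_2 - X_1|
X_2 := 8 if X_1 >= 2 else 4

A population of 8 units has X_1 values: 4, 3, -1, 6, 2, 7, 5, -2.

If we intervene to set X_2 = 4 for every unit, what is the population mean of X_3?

Every unit gets X_2=4 under the intervention. X_3 values become 0, 1, 5, 2, 2, 3, 1, 6; E[X_3|do(X_2=4)] = 2.5.

2.5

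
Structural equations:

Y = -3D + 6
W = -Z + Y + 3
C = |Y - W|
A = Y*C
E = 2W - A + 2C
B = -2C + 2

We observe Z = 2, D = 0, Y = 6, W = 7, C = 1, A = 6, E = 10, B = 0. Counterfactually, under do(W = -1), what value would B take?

do(W=-1) replaces the equation W = -Z + Y + 3 with the constant W = -1.
Y = -3D + 6  [with D=0]  = 6
C = |Y - W|  [with Y=6, W=-1]  = 7
B = -2C + 2  [with C=7]  = -12

-12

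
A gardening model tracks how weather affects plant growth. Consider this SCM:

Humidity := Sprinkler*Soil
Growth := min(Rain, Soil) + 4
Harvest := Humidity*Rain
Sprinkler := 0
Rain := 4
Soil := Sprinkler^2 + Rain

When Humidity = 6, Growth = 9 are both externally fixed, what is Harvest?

Setting Humidity = 6, Growth = 9 by intervention discards those variables' equations.
Harvest = Humidity*Rain  [with Humidity=6, Rain=4]  = 24

24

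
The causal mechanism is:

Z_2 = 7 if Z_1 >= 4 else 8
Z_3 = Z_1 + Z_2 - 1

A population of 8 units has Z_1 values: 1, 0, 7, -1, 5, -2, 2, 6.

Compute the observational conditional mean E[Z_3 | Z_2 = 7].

12

Observing Z_2=7 restricts to units where Z_2's equation naturally yields 7: Z_1 ∈ {7, 5, 6}. In that subpopulation Z_3 = 13, 11, 12, mean 12.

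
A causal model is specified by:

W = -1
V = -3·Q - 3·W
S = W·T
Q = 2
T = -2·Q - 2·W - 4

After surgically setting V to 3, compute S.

do(V=3) replaces the equation V = -3·Q - 3·W with the constant V = 3.
S is not downstream of the intervention, so its value is determined by the original equations.
T = -2·Q - 2·W - 4  [with Q=2, W=-1]  = -6
S = W·T  [with W=-1, T=-6]  = 6

6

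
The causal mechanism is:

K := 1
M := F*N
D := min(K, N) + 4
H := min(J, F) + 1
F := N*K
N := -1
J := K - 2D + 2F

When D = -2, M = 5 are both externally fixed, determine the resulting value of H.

Under do(D = -2, M = 5), each intervened variable's structural equation is replaced by its fixed value.
F = N*K  [with N=-1, K=1]  = -1
J = K - 2D + 2F  [with K=1, D=-2, F=-1]  = 3
H = min(J, F) + 1  [with J=3, F=-1]  = 0

0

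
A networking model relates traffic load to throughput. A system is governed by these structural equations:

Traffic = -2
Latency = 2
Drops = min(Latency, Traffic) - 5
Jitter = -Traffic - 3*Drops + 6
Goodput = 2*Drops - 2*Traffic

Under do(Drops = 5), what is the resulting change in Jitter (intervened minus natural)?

The intervention breaks the incoming arrows to Drops: Drops = min(Latency, Traffic) - 5 no longer applies, and Drops = 5.
Jitter = -Traffic - 3*Drops + 6  [with Traffic=-2, Drops=5]  = -7
Without intervention: Drops = min(Latency, Traffic) - 5  [with Latency=2, Traffic=-2]  = -7; Jitter = -Traffic - 3*Drops + 6  [with Traffic=-2, Drops=-7]  = 29.
Change = -7 − 29 = -36.

-36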